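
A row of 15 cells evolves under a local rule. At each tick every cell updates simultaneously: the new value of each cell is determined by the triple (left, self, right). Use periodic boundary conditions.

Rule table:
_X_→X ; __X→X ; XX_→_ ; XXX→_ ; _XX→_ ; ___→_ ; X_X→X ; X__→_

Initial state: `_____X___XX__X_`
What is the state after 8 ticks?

____XX__X___XX_
___X___XX__X___
__XX__X___XX___
_X___XX__X_____
XX__X___XX_____
___XX__X______X
__X___XX_____XX
_XX__X______X__

_XX__X______X__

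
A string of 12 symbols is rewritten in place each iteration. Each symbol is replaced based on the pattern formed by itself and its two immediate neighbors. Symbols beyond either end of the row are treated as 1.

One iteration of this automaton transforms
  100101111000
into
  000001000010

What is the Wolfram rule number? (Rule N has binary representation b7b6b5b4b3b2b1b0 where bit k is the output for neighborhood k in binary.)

position 6: 111 → 0  (bit 7 = 0)
position 0: 110 → 0  (bit 6 = 0)
position 4: 101 → 0  (bit 5 = 0)
position 1: 100 → 0  (bit 4 = 0)
position 5: 011 → 1  (bit 3 = 1)
position 3: 010 → 0  (bit 2 = 0)
position 2: 001 → 0  (bit 1 = 0)
position 10: 000 → 1  (bit 0 = 1)
bits b7..b0 = 00001001 = 9

9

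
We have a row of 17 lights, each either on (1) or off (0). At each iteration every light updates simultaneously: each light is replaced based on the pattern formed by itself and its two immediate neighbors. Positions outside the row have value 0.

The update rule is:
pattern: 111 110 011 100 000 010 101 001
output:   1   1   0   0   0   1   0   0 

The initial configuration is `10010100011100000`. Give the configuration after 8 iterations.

10010100000100000

iteration 1: 10010100001100000
iteration 2: 10010100000100000
iteration 3: 10010100000100000  (fixed point — unchanged through iteration 8)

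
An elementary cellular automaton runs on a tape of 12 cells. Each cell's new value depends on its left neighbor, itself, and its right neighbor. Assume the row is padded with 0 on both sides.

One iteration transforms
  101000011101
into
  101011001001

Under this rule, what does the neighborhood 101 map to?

0

At position 1 the neighborhood is 101; the next row has 0 there.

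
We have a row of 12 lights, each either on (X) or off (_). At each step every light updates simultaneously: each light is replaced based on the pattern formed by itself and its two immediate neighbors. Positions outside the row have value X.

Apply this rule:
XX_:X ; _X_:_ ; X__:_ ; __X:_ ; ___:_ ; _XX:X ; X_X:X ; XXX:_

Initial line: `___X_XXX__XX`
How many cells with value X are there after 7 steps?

1

____XX_X__X_
____XXX____X
____X_X____X
_____X_____X
___________X
___________X  (fixed point — unchanged through step 7)
count of X: 1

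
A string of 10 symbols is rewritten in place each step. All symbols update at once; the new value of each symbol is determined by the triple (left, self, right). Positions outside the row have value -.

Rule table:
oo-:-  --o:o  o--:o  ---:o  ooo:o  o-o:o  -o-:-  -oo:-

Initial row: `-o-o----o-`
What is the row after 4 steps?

o-o-oooo-o
-o-o-oo-o-
o-o-o--o-o
-o-o-oo-o-

-o-o-oo-o-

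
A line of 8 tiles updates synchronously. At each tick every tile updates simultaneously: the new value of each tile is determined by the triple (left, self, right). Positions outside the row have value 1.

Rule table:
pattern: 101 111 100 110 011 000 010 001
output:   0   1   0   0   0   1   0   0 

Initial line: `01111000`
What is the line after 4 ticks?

00111100

tick 1: 00110010
tick 2: 00000000
tick 3: 01111110
tick 4: 00111100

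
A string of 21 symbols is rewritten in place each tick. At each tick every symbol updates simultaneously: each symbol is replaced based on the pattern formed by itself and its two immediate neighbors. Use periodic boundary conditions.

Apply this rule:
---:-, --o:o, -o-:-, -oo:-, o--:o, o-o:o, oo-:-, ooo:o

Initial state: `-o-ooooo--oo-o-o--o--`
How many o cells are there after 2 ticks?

10

o-o-ooo-oo--o-o-oo-o-
-o-o-o-o--oo-o-o--o-o
count of o: 10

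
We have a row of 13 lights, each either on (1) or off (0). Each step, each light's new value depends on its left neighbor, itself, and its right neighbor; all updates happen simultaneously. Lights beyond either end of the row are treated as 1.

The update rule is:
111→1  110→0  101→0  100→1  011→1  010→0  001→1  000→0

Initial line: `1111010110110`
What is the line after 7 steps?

0000100111111

1110000100100
1101001011011
1000110010011
0101101101111
0001001001111
1010110111111
0000100111111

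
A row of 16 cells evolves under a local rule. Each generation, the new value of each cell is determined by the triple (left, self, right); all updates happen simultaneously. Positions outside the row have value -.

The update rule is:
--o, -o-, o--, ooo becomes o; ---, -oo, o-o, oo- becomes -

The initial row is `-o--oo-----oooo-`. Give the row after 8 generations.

oooo--o---o-oo-o
-oo-oooo-oo----o
o----oo----o--oo
oo--o--o--oooo--
--oooooooo-oo-o-
-o-oooooo-----oo
oo--oooo-o---o--
--oo-oo--oo-ooo-

--oo-oo--oo-ooo-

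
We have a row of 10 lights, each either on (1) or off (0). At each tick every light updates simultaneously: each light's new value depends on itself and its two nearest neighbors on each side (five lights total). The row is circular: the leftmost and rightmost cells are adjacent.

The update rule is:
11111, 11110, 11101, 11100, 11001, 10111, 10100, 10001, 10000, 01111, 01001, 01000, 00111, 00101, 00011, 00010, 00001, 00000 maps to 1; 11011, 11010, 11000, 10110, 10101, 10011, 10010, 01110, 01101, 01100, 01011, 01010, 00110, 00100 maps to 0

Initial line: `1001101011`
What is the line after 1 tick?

1100000010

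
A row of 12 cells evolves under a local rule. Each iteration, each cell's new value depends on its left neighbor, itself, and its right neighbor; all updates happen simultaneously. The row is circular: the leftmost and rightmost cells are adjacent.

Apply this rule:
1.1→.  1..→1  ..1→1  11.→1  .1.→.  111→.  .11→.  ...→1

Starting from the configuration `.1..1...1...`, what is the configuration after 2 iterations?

1..1...1....

1.11.111.111
1..1...1....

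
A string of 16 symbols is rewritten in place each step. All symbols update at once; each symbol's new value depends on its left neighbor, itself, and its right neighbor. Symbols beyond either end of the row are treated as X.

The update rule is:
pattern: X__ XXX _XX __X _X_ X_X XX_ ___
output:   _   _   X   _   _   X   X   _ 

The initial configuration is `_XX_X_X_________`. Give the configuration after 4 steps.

___XX___________

XXXX_X__________
___XX___________
___XX___________  (fixed point — unchanged through step 4)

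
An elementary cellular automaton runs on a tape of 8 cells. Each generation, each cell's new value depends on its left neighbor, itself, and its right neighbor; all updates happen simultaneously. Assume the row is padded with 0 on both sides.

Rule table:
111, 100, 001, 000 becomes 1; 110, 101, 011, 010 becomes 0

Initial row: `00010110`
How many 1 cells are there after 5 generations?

11100001
01011110
10001101
01110000
10101111
count of 1: 6

6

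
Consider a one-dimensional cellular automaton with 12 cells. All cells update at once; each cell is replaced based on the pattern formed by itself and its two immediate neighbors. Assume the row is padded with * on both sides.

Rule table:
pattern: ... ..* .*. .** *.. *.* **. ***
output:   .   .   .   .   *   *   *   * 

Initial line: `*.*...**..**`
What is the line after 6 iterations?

**.*...**..*
***.*...**..
****.*...**.
*****.*...**
******.*...*
*******.*...

*******.*...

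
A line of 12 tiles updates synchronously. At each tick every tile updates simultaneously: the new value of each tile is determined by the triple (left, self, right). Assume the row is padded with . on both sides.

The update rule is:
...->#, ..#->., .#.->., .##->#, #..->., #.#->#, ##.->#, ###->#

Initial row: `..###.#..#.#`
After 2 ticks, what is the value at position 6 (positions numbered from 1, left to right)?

tick 1: #.####....#.
tick 2: .#####.##...
position 6 holds #

#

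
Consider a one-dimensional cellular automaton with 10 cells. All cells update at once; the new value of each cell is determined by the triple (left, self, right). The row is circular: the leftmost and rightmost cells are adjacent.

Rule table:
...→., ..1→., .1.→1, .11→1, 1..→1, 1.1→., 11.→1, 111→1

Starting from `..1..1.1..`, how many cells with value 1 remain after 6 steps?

..11.1.11.
..11.1.111
1.11.1.111
1.11.1.111  (fixed point — unchanged through step 6)
count of 1: 7

7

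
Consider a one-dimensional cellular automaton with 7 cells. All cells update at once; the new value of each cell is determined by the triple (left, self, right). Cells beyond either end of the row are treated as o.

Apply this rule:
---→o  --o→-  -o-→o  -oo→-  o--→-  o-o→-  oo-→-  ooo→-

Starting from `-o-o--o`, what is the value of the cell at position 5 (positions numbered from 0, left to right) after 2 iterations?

o

iteration 1: -o-o---
iteration 2: -o-o-o-
position 5 holds o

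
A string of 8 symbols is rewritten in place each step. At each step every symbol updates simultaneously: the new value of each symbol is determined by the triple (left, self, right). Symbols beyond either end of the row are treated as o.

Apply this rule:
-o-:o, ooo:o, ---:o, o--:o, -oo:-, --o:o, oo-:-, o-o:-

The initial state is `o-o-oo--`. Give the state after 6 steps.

oo-ooo-o

step 1: --o---oo
step 2: oooooo-o
step 3: ooooo---
step 4: oooo-ooo
step 5: ooo---oo
step 6: oo-ooo-o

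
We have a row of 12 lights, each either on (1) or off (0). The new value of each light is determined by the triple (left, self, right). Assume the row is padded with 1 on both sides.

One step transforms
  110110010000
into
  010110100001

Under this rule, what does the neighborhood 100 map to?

0

At position 5 the neighborhood is 100; the next row has 0 there.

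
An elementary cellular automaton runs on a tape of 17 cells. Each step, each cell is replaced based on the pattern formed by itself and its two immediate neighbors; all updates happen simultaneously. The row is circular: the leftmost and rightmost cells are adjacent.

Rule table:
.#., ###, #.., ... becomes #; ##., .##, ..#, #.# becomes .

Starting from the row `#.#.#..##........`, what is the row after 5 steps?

##.#......#.##.#.

#.#.##...#######.
#.#...##..#####..
#.###...#..###.#.
#..#.##.##..#..#.
##.#......#.##.#.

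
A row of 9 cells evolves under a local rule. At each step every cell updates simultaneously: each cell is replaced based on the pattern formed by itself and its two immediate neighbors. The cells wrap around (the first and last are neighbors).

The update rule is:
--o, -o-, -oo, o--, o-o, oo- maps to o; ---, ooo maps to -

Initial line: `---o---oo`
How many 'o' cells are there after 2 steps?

o-ooo-ooo
ooo-ooo--
count of o: 6

6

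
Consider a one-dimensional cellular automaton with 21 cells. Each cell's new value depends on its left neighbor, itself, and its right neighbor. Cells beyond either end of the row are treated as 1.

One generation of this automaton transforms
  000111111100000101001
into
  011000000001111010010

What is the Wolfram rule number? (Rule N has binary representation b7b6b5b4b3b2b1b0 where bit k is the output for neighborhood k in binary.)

position 4: 111 → 0  (bit 7 = 0)
position 9: 110 → 0  (bit 6 = 0)
position 16: 101 → 1  (bit 5 = 1)
position 0: 100 → 0  (bit 4 = 0)
position 3: 011 → 0  (bit 3 = 0)
position 15: 010 → 0  (bit 2 = 0)
position 2: 001 → 1  (bit 1 = 1)
position 1: 000 → 1  (bit 0 = 1)
bits b7..b0 = 00100011 = 35

35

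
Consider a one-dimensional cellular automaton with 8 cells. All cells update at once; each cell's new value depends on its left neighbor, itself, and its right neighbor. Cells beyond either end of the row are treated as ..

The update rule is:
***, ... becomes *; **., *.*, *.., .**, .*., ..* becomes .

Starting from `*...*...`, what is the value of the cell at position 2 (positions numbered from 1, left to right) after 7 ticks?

tick 1: ..*...**
tick 2: *...*...  (repeats tick 0; period 2)
tick 7: ..*...**
position 2 holds .

.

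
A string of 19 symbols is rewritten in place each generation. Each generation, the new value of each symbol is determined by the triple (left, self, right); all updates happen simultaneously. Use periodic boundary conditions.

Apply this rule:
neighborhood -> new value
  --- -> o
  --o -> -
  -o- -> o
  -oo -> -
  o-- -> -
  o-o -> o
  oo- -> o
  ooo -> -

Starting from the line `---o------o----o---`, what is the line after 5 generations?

o-oo--oo-o--oooo--o

generation 1: oo-o-oooo-o-oo-o-oo
generation 2: -oooo---oooo-oooo--
generation 3: ----o-o----oo---o-o
generation 4: -oo-ooo-oo--o-o-ooo
generation 5: o-oo--oo-o--oooo--o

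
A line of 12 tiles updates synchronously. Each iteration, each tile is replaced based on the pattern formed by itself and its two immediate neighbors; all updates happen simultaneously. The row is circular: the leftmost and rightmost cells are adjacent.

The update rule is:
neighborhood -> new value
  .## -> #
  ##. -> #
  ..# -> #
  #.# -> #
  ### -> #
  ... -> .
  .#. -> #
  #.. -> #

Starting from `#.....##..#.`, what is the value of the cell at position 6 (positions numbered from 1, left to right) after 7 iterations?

#

##...#######
###.########
############
############  (fixed point — unchanged through iteration 7)
position 6 holds #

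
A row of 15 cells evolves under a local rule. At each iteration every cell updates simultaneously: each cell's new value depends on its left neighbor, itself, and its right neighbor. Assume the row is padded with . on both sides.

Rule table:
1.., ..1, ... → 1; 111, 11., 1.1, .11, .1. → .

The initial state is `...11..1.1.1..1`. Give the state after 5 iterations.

111..11.....11.

111..11.....11.
...11..11111..1
111..11.....11.  (repeats iteration 1; period 2)
iteration 5: 111..11.....11.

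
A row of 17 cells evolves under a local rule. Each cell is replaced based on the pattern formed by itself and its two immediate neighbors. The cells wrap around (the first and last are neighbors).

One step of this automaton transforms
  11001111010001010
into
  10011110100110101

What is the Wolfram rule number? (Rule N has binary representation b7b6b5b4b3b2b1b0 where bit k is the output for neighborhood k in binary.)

position 5: 111 → 1  (bit 7 = 1)
position 1: 110 → 0  (bit 6 = 0)
position 8: 101 → 1  (bit 5 = 1)
position 2: 100 → 0  (bit 4 = 0)
position 0: 011 → 1  (bit 3 = 1)
position 9: 010 → 0  (bit 2 = 0)
position 3: 001 → 1  (bit 1 = 1)
position 11: 000 → 1  (bit 0 = 1)
bits b7..b0 = 10101011 = 171

171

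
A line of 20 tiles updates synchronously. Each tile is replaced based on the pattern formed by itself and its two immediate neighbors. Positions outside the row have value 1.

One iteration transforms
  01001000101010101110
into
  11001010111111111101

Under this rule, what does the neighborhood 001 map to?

At position 3 the neighborhood is 001; the next row has 0 there.

0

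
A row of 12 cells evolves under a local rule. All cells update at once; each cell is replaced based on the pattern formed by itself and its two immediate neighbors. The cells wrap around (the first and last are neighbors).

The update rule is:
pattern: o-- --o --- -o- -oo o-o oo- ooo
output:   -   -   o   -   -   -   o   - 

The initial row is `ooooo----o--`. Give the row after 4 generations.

----o-oo----
ooo----o-ooo
--o-oo------
o----o-ooooo

o----o-ooooo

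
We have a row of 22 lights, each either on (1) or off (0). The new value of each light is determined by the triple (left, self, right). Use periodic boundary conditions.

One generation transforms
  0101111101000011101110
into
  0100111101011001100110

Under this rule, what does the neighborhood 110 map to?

At position 7 the neighborhood is 110; the next row has 1 there.

1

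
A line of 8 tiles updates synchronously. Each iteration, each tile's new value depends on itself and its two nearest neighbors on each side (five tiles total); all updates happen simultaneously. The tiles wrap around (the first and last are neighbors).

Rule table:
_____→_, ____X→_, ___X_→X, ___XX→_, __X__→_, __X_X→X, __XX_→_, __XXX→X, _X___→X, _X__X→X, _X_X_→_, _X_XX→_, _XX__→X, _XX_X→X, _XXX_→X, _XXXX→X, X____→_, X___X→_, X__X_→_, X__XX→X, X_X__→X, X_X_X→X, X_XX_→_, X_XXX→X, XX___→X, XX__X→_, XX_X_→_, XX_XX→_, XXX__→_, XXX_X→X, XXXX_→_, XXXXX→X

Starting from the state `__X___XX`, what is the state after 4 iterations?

iteration 1: ___X___X
iteration 2: X_X_X_X_
iteration 3: X_X_X_X_  (fixed point — unchanged through iteration 4)

X_X_X_X_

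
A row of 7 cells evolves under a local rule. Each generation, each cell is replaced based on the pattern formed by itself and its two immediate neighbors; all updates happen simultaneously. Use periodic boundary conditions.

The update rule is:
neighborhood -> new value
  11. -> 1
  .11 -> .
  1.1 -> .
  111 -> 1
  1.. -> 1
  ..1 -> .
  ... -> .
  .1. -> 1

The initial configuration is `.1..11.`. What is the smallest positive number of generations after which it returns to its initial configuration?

14

generation 1: .11..11
generation 2: ..11..1
generation 3: 1..11.1
generation 4: 11..1..
generation 5: .11.11.
generation 6: ..1..11
generation 7: 1.11..1
generation 8: 1..11..
generation 9: 11..11.
generation 10: .11..1.
generation 11: ..11.11
generation 12: 1..1..1
generation 13: 11.11..
generation 14: .1..11.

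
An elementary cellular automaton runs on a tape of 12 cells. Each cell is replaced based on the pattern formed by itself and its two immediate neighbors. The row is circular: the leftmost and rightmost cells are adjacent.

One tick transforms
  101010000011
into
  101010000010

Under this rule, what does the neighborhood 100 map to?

At position 5 the neighborhood is 100; the next row has 0 there.

0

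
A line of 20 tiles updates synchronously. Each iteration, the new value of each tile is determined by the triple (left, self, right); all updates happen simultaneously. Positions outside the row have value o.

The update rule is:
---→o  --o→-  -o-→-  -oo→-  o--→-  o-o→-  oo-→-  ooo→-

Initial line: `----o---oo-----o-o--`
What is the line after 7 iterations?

-oo---o----ooo------

iteration 1: -oo---o----ooo------
iteration 2: ----o---oo-----oooo-
iteration 3: -oo---o----ooo------  (repeats iteration 1; period 2)
iteration 7: -oo---o----ooo------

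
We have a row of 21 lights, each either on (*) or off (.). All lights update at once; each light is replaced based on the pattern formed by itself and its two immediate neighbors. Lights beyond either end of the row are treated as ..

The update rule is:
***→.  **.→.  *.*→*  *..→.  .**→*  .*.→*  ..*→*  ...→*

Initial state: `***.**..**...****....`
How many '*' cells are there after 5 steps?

*..**..**..***....***
*.**..**..**...****..
***..**..**..***....*
*...**..**..**...****
*.***..**..**..***...
count of *: 11

11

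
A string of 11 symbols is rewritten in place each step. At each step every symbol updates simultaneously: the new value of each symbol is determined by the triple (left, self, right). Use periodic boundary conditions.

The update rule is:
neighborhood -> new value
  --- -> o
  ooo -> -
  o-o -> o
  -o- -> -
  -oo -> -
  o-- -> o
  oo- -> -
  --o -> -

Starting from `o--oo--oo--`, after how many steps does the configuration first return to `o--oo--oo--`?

22

-o---o---o-
--oo--oo--o
o---o---o--
-oo--oo--o-
---o---o--o
oo--oo--o--
--o---o--o-
o--oo--o--o
-o---o--o--
--oo--o--oo
o---o--o---
-oo--o--oo-
---o--o---o
oo--o--oo--
--o--o---o-
o--o--oo--o
-o--o---o--
--o--oo--oo
o--o---o---
-o--oo--oo-
--o---o---o
o--oo--oo--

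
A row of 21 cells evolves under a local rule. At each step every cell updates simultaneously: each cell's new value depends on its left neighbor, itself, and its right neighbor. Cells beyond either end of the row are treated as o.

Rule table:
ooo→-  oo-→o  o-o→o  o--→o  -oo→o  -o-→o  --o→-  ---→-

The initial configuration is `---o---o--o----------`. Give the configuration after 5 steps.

step 1: o--oo--oo-oo---------
step 2: oo-ooo-oooooo--------
step 3: -ooo-ooo----oo-------
step 4: oo-ooo-oo---ooo------
step 5: -ooo-ooooo--o-oo-----

-ooo-ooooo--o-oo-----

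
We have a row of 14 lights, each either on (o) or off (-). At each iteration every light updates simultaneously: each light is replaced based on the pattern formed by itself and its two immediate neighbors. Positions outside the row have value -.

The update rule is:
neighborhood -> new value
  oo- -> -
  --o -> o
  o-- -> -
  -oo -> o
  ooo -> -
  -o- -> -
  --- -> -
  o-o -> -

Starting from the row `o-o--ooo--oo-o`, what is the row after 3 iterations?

--oo---oo-----

----oo---oo---
---oo---oo----
--oo---oo-----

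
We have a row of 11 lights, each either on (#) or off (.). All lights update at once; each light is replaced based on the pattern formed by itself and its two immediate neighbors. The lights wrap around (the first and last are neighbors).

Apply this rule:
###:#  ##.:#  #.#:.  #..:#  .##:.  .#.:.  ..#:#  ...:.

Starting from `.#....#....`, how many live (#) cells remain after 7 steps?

#.#..#.#...
...##...#.#
#.#.##.#...
.....#..#.#
#...#.##...
.#.#...##.#
....#.#.#..
count of #: 3

3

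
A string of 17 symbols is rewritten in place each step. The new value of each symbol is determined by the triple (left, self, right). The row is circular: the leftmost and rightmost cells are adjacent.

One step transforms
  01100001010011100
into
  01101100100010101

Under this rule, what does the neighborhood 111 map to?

0

At position 13 the neighborhood is 111; the next row has 0 there.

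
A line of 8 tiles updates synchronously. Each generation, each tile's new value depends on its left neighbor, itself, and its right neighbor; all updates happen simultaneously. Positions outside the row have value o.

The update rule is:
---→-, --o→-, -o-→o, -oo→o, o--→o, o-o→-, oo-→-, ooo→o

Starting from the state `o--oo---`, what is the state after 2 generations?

-o-o-o--
-o-o-oo-

-o-o-oo-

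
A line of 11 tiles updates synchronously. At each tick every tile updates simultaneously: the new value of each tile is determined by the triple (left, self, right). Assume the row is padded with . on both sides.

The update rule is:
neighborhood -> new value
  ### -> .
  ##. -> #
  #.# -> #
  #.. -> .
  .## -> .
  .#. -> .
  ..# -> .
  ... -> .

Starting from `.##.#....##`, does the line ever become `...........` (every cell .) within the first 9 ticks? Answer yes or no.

yes

..##......#
...#.......
...........
all cells are . at tick 3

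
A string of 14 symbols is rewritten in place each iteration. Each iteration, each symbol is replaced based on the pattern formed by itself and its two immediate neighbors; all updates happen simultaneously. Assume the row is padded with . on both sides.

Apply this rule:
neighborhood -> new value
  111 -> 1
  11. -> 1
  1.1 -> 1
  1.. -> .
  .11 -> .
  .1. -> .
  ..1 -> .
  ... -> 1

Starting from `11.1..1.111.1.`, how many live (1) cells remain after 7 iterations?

8

.11....1.111..
..1.11..1.11.1
1..1.1...1.11.
....1..1..1.1.
111........1..
.11.111111...1
..11.11111.1..
count of 1: 8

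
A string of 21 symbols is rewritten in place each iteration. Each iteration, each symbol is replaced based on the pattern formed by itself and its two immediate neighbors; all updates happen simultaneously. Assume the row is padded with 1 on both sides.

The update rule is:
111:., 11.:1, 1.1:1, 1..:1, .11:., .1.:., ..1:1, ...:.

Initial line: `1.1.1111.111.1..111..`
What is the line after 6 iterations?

1.11.11.1.11.111.11..

11.1...11..11.11..111
.11.1.1.111.11.111...
1.11.1.1..11.11..11.1
11.11.1.11.11.111.11.
.11.11.1.11.11..11.11
1.11.11.1.11.111.11..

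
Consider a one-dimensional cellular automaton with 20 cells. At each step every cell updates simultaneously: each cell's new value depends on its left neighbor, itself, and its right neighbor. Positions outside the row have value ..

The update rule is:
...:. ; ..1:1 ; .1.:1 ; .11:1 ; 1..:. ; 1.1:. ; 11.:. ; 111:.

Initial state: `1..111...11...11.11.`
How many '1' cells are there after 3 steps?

1.11....11...11..1..
1.1....11...11..11..
1.1...11...11..11...
count of 1: 8

8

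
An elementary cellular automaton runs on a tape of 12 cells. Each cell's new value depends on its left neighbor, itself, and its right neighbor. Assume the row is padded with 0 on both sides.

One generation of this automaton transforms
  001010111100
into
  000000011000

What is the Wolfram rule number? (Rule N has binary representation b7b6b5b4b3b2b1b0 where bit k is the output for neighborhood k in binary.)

position 7: 111 → 1  (bit 7 = 1)
position 9: 110 → 0  (bit 6 = 0)
position 3: 101 → 0  (bit 5 = 0)
position 10: 100 → 0  (bit 4 = 0)
position 6: 011 → 0  (bit 3 = 0)
position 2: 010 → 0  (bit 2 = 0)
position 1: 001 → 0  (bit 1 = 0)
position 0: 000 → 0  (bit 0 = 0)
bits b7..b0 = 10000000 = 128

128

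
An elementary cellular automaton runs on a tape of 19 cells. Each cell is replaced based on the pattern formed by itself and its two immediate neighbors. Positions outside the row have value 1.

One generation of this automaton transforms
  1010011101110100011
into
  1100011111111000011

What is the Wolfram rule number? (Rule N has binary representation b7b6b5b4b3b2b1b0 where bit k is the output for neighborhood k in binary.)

232

position 6: 111 → 1  (bit 7 = 1)
position 0: 110 → 1  (bit 6 = 1)
position 1: 101 → 1  (bit 5 = 1)
position 3: 100 → 0  (bit 4 = 0)
position 5: 011 → 1  (bit 3 = 1)
position 2: 010 → 0  (bit 2 = 0)
position 4: 001 → 0  (bit 1 = 0)
position 15: 000 → 0  (bit 0 = 0)
bits b7..b0 = 11101000 = 232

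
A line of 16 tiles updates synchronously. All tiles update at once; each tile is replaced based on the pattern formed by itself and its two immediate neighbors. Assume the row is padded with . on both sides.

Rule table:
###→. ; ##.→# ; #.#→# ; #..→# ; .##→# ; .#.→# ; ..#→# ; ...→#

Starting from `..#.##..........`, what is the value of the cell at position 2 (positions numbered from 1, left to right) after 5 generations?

#

################
#..............#
################  (repeats generation 1; period 2)
generation 5: ################
position 2 holds #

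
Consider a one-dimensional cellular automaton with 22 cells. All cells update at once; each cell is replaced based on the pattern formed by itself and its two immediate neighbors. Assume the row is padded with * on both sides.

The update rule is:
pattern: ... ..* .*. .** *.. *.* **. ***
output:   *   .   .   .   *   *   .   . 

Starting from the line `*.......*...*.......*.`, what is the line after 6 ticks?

tick 1: .******..**..******..*
tick 2: *......*...*.......*..
tick 3: .*****..**..******..*.
tick 4: *.....*...*.......*..*
tick 5: .****..**..******..*..
tick 6: *....*...*.......*..*.

*....*...*.......*..*.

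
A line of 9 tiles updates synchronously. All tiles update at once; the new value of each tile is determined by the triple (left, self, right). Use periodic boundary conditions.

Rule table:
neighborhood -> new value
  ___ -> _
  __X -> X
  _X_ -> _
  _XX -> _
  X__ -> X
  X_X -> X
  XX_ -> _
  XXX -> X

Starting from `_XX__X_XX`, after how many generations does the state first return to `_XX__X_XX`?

2

X__XX_X__
_XX__X_XX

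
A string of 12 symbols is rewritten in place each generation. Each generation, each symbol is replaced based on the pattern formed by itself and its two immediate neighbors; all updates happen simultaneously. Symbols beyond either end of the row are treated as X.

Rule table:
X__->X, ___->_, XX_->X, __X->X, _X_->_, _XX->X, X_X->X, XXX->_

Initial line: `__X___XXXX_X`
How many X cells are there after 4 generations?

4

generation 1: XX_X_XX__XXX
generation 2: _XX_XXXXXX__
generation 3: XXXXX____XXX
generation 4: ____XX__XX__
count of X: 4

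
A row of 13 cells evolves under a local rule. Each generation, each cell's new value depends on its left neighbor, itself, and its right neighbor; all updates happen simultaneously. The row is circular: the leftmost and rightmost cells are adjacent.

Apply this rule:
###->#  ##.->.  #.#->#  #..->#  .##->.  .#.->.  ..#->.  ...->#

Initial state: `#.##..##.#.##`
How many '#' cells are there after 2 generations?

6

generation 1: .#..#...#.#.#
generation 2: #.#..##..#.#.
count of #: 6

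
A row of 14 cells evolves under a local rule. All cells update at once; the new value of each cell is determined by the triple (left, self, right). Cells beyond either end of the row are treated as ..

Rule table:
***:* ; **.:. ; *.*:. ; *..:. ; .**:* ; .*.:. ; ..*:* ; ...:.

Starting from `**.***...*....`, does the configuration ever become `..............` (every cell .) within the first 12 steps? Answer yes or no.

*..**...*.....
..**...*......
.**...*.......
**...*........
*...*.........
...*..........
..*...........
.*............
*.............
..............
all cells are . at step 10

yes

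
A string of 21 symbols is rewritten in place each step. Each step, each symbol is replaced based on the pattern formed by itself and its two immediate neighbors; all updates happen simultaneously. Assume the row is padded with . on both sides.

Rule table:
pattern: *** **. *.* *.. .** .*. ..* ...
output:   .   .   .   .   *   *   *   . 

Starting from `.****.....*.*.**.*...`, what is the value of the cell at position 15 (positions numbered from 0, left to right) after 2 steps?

.

step 1: **.......**.*.*..*...
step 2: *.......**..*.*.**...
position 15 holds .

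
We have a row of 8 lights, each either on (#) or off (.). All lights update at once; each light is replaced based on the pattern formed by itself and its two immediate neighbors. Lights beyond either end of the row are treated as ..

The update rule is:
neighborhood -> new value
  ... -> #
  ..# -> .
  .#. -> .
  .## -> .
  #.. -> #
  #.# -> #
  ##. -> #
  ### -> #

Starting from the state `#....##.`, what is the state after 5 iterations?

..#..###

.###..##
..###..#
#..###..
.#..####
..#..###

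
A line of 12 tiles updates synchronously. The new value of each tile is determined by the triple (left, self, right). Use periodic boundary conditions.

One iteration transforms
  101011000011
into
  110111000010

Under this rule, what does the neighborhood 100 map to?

0

At position 6 the neighborhood is 100; the next row has 0 there.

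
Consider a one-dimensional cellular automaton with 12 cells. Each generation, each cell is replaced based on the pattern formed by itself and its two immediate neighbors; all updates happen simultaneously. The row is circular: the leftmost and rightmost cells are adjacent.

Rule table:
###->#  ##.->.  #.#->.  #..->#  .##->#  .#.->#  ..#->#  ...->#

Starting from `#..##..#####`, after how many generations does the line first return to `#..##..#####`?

generation 1: .###.#######
generation 2: .##..######.
generation 3: ##.#######.#
generation 4: #..######..#
generation 5: .#######.###
generation 6: .######..##.
generation 7: ######.###.#
generation 8: #####..##..#
generation 9: ####.###.###
generation 10: ###..##..###
generation 11: ##.###.#####
generation 12: #..##..#####

12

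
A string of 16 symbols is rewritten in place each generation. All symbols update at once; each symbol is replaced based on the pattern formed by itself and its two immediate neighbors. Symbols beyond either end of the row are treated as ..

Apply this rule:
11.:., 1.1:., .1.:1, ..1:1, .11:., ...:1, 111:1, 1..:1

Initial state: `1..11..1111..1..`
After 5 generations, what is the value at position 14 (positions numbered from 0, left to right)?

111..11.11.11111
.1.11.......111.
11...1111111.1.1
..111.11111..1.1
11.1...111.111.1
position 14 holds .

.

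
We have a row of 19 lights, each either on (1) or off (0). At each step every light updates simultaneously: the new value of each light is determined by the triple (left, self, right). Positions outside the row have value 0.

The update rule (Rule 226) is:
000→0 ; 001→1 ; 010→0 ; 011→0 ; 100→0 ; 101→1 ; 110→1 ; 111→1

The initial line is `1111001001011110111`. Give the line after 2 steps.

1011100101010111101

0111010010101111011
1011100101010111101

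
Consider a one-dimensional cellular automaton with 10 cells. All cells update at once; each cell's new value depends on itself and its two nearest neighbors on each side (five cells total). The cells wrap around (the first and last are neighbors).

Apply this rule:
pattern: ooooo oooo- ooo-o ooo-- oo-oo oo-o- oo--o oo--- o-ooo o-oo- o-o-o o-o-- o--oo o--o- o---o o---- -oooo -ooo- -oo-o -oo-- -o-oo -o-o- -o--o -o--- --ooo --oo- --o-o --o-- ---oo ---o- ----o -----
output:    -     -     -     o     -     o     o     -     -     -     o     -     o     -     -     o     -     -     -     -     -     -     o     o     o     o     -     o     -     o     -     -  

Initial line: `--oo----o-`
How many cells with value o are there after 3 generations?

2

--o--o-ooo
o-oo-----o
-----o---o
count of o: 2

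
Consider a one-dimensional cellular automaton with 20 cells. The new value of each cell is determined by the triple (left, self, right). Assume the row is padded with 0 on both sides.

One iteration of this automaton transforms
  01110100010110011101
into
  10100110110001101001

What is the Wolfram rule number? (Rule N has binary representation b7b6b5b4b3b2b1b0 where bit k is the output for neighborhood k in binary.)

150

position 2: 111 → 1  (bit 7 = 1)
position 3: 110 → 0  (bit 6 = 0)
position 4: 101 → 0  (bit 5 = 0)
position 6: 100 → 1  (bit 4 = 1)
position 1: 011 → 0  (bit 3 = 0)
position 5: 010 → 1  (bit 2 = 1)
position 0: 001 → 1  (bit 1 = 1)
position 7: 000 → 0  (bit 0 = 0)
bits b7..b0 = 10010110 = 150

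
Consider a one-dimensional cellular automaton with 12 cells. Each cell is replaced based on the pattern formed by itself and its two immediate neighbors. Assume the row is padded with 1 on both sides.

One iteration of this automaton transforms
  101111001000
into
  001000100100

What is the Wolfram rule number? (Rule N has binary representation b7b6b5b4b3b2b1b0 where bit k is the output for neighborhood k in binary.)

24

position 3: 111 → 0  (bit 7 = 0)
position 0: 110 → 0  (bit 6 = 0)
position 1: 101 → 0  (bit 5 = 0)
position 6: 100 → 1  (bit 4 = 1)
position 2: 011 → 1  (bit 3 = 1)
position 8: 010 → 0  (bit 2 = 0)
position 7: 001 → 0  (bit 1 = 0)
position 10: 000 → 0  (bit 0 = 0)
bits b7..b0 = 00011000 = 24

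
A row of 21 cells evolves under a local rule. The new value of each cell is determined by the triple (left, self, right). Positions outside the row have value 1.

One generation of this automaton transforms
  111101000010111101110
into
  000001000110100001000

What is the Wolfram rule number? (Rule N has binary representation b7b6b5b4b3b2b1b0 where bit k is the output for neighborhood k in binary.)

14

position 0: 111 → 0  (bit 7 = 0)
position 3: 110 → 0  (bit 6 = 0)
position 4: 101 → 0  (bit 5 = 0)
position 6: 100 → 0  (bit 4 = 0)
position 12: 011 → 1  (bit 3 = 1)
position 5: 010 → 1  (bit 2 = 1)
position 9: 001 → 1  (bit 1 = 1)
position 7: 000 → 0  (bit 0 = 0)
bits b7..b0 = 00001110 = 14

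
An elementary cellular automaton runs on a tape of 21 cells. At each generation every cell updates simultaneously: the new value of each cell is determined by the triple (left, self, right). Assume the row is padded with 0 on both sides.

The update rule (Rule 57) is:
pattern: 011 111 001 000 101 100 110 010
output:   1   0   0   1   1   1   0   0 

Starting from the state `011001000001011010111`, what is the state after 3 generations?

100101011001010110110

010100111100110101100
001010100010101011011
100101011001010110110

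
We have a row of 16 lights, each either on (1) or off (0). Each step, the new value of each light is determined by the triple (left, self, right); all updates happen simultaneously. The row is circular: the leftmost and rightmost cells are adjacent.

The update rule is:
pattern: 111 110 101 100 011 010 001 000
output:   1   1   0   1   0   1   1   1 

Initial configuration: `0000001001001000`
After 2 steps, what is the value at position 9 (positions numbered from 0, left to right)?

1

step 1: 1111111111111111
step 2: 1111111111111111
position 9 holds 1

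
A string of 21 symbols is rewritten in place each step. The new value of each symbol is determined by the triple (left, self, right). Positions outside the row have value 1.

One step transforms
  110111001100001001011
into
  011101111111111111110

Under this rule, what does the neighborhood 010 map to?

1

At position 14 the neighborhood is 010; the next row has 1 there.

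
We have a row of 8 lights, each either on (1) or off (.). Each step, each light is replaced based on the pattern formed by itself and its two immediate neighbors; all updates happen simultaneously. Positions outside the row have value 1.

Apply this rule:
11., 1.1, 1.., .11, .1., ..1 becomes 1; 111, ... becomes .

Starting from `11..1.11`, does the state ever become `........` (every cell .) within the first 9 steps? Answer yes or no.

yes

.111111.
11....11
.11..11.
11111111
........
all cells are . at step 5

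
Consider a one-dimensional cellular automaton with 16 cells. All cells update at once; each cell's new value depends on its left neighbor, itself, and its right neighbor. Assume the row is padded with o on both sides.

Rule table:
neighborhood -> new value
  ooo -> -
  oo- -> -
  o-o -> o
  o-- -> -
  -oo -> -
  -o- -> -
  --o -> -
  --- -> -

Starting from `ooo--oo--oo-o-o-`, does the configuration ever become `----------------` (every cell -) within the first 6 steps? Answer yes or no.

-----------o-o-o
------------o-o-
-------------o-o
--------------o-
---------------o
----------------
all cells are - at step 6

yes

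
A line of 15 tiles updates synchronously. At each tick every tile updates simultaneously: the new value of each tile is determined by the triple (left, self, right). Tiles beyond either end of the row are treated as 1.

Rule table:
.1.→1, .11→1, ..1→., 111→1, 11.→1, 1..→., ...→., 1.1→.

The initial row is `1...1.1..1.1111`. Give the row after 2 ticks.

1...1.1..1.1111

1...1.1..1.1111  (fixed point — unchanged through tick 2)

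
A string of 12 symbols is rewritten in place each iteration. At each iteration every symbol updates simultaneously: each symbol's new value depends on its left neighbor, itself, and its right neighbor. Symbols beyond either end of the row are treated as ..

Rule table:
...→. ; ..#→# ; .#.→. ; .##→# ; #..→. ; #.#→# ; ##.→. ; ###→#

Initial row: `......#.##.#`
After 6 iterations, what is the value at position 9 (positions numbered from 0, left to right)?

.

.....#.##.#.
....#.##.#..
...#.##.#...
..#.##.#....
.#.##.#.....
#.##.#......
position 9 holds .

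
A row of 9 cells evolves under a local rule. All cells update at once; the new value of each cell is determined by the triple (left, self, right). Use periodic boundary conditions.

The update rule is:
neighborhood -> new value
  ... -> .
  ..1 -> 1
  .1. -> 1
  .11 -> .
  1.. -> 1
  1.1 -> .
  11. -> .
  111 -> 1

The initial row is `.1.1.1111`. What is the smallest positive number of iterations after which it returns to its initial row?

7

.1.1..11.
11.111..1
1...1.11.
11.11....
.....1..1
1...11111
.1.1.1111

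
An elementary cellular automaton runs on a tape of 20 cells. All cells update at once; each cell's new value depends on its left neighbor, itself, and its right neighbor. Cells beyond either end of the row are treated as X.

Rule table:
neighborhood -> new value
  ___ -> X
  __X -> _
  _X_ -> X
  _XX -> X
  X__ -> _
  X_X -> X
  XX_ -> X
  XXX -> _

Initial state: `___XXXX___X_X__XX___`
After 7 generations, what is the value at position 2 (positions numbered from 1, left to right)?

_X_X__X_X_XXX__XX_X_
XXXX__XXXXX_X__XXXXX
___X__X___XXX__X____
_X_X__X_X_X_X__X_XX_
XXXX__XXXXXXX__XXXXX
___X__X_____X__X____
_X_X__X_XXX_X__X_XX_
position 2 holds X

X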